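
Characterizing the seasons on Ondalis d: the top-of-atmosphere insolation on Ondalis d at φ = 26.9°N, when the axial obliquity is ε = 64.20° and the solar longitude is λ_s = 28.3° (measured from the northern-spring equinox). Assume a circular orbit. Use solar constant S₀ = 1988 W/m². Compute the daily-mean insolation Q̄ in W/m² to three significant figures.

Q̄ ≈ 717 W/m²

Solar declination: sin δ = sin ε · sin λ_s = sin 64.20° × sin 28.3° = 0.42683, so δ = +25.267°.
cos H₀ = −tan(+26.9°) tan(+25.267°) = -0.2395, H₀ = 1.8126 rad.
Bracket: H₀ sin φ sin δ + cos φ cos δ sin H₀ = 1.8126×0.45243×0.42683 + 0.89180×0.90433×0.97091 = 0.350032 + 0.783021 = 1.133053.
Q̄ = (S₀/π) × [bracket] = (1988/π) × 1.133053 = 717.0 W/m².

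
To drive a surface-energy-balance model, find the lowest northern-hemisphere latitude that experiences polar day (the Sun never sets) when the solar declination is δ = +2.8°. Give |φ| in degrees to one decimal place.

|φ| = 87.2°

Polar day requires cos H₀ = −tan φ tan δ ≤ −1, i.e. tan φ tan δ ≥ 1.
The boundary is |tan φ| · |tan δ| = 1, so |φ| = 90° − |δ| = 90° − 2.8° = 87.2° in the northern hemisphere.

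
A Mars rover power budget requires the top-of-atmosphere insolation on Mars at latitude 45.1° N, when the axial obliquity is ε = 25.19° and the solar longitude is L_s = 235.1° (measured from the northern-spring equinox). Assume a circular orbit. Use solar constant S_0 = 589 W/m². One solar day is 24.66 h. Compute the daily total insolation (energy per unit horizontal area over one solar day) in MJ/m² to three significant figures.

Solar declination: sin δ = sin ε · sin L_s = sin 25.19° × sin 235.1° = -0.34907, so δ = -20.431°.
cos h₀ = −tan(+45.1°) tan(-20.431°) = 0.3738, h₀ = 1.1877 rad.
Bracket: h₀ sin ϕ sin δ + cos ϕ cos δ sin h₀ = 1.1877×0.70834×-0.34907 + 0.70587×0.93710×0.92751 = -0.293671 + 0.613521 = 0.319850.
Q̄ = (S_0/π) × [bracket] = (589/π) × 0.319850 = 59.967 W/m².
Daily total = Q̄ × 24.66 h × 3600 s/h = 59.967 × 24.66 × 3600 / 10⁶ = 5.324 MJ/m².

5.32 MJ/m²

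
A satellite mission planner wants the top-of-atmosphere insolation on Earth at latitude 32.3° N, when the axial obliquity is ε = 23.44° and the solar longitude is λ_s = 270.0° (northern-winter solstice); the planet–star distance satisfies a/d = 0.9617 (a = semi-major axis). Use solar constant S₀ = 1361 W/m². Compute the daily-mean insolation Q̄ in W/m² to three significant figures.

Q̄ ≈ 189 W/m²

Solar declination: sin δ = sin ε · sin λ_s = sin 23.44° × sin 270.0° = -0.39779, so δ = -23.440°.
cos H₀ = −tan(+32.3°) tan(-23.440°) = 0.2741, H₀ = 1.2932 rad.
Bracket: H₀ sin φ sin δ + cos φ cos δ sin H₀ = 1.2932×0.53435×-0.39779 + 0.84526×0.91748×0.96170 = -0.274881 + 0.745807 = 0.470926.
Inverse-square distance factor (a/d)² = 0.9617² = 0.924867.
Q̄ = (S₀/π) × 0.924867 × [bracket] = (1361/π) × 0.924867 × 0.470926 = 188.7 W/m².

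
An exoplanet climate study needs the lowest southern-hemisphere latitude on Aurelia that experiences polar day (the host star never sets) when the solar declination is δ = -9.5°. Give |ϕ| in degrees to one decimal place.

|ϕ| = 80.5°

Polar day requires cos h₀ = −tan ϕ tan δ ≤ −1, i.e. tan ϕ tan δ ≥ 1.
The boundary is |tan ϕ| · |tan δ| = 1, so |ϕ| = 90° − |δ| = 90° − 9.5° = 80.5° in the southern hemisphere.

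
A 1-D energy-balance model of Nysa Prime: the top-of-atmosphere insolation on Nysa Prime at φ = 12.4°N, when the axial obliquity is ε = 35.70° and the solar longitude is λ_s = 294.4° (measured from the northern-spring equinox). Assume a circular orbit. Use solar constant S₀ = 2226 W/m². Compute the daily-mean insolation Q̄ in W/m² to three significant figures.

Solar declination: sin δ = sin ε · sin λ_s = sin 35.70° × sin 294.4° = -0.53142, so δ = -32.102°.
cos H₀ = −tan(+12.4°) tan(-32.102°) = 0.1379, H₀ = 1.4324 rad.
Bracket: H₀ sin φ sin δ + cos φ cos δ sin H₀ = 1.4324×0.21474×-0.53142 + 0.97667×0.84711×0.99044 = -0.163461 + 0.819437 = 0.655976.
Q̄ = (S₀/π) × [bracket] = (2226/π) × 0.655976 = 464.8 W/m².

Q̄ ≈ 465 W/m²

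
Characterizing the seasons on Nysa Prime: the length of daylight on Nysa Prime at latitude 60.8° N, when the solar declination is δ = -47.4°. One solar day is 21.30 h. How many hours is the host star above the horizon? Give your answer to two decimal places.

0.00 h

cos h₀ = −tan ϕ · tan δ = 1.9458 ≥ 1, so the host star never rises (polar night) and h₀ = 0.
Daylight = 2h₀/(2π) × 21.30 h = (0.0000/π) × 21.30 = 0.00 h.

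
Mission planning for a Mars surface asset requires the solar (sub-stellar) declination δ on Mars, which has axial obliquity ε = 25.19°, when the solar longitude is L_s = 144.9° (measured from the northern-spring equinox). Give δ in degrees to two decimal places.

sin δ = sin ε · sin L_s = sin 25.19° × sin 144.9° = 0.244735.
δ = arcsin(0.244735) = +14.17°.

δ = +14.17°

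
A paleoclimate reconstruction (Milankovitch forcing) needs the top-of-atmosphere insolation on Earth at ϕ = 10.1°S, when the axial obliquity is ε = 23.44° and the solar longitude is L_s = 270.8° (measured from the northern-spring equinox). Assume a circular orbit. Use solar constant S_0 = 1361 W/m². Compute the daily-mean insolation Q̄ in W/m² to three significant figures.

Q̄ ≈ 440 W/m²

Solar declination: sin δ = sin ε · sin L_s = sin 23.44° × sin 270.8° = -0.39775, so δ = -23.438°.
cos h₀ = −tan(-10.1°) tan(-23.438°) = -0.0772, h₀ = 1.6481 rad.
Bracket: h₀ sin ϕ sin δ + cos ϕ cos δ sin h₀ = 1.6481×-0.17537×-0.39775 + 0.98450×0.91749×0.99701 = 0.114961 + 0.900568 = 1.015529.
Q̄ = (S_0/π) × [bracket] = (1361/π) × 1.015529 = 439.9 W/m².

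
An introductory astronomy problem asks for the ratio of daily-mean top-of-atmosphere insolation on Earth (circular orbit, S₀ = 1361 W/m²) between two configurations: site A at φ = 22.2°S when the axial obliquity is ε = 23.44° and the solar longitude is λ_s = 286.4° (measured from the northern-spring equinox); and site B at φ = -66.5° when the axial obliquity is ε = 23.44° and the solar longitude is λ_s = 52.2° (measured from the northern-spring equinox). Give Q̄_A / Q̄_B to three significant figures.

— Configuration A (φ=-22.2°):
Solar declination: sin δ = sin ε · sin λ_s = sin 23.44° × sin 286.4° = -0.38160, so δ = -22.433°.
cos H₀ = −tan(-22.2°) tan(-22.433°) = -0.1685, H₀ = 1.7401 rad.
Bracket: H₀ sin φ sin δ + cos φ cos δ sin H₀ = 1.7401×-0.37784×-0.38160 + 0.92587×0.92433×0.98571 = 0.250894 + 0.843580 = 1.094474.
Q̄ = (S₀/π) × [bracket] = (1361/π) × 1.094474 = 474.15 W/m².
— Configuration B (φ=-66.5°):
Solar declination: sin δ = sin ε · sin λ_s = sin 23.44° × sin 52.2° = 0.31431, so δ = +18.319°.
cos H₀ = −tan(-66.5°) tan(+18.319°) = 0.7615, H₀ = 0.7052 rad.
Bracket: H₀ sin φ sin δ + cos φ cos δ sin H₀ = 0.7052×-0.91706×0.31431 + 0.39875×0.94932×0.64820 = -0.203268 + 0.245371 = 0.042103.
Q̄ = (S₀/π) × [bracket] = (1361/π) × 0.042103 = 18.240 W/m².
Ratio Q̄_A / Q̄_B = 474.15 / 18.240 = 26.00.

Q̄_A / Q̄_B ≈ 26.0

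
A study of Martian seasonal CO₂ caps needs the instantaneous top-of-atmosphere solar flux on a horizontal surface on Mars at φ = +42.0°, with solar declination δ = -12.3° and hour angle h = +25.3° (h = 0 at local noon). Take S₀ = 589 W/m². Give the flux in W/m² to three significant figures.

303 W/m²

cos θ_z = sin φ sin δ + cos φ cos δ cos h = -0.142545 + 0.656442 = 0.513897.
Flux = S₀ · cos θ_z = 589 × 0.513897 = 302.7 W/m².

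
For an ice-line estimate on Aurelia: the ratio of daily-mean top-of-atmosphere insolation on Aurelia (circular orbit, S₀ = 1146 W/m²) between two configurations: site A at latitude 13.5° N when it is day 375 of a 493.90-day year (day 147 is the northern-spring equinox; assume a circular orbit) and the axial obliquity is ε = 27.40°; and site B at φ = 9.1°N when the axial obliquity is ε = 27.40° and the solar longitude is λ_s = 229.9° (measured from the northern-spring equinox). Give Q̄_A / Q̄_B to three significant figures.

Q̄_A / Q̄_B ≈ 1.20

— Configuration A (φ=+13.5°):
Solar longitude: λ_s = 360° × (375 − 147)/493.90 = 166.187°.
sin δ = sin 27.40° × sin 166.187° = 0.10987, so δ = +6.308°.
cos H₀ = −tan(+13.5°) tan(+6.308°) = -0.0265, H₀ = 1.5973 rad.
Bracket: H₀ sin φ sin δ + cos φ cos δ sin H₀ = 1.5973×0.23345×0.10987 + 0.97237×0.99395×0.99965 = 0.040969 + 0.966149 = 1.007118.
Q̄ = (S₀/π) × [bracket] = (1146/π) × 1.007118 = 367.38 W/m².
— Configuration B (φ=+9.1°):
Solar declination: sin δ = sin ε · sin λ_s = sin 27.40° × sin 229.9° = -0.35202, so δ = -20.611°.
cos H₀ = −tan(+9.1°) tan(-20.611°) = 0.0602, H₀ = 1.5105 rad.
Bracket: H₀ sin φ sin δ + cos φ cos δ sin H₀ = 1.5105×0.15816×-0.35202 + 0.98741×0.93599×0.99818 = -0.084098 + 0.922524 = 0.838426.
Q̄ = (S₀/π) × [bracket] = (1146/π) × 0.838426 = 305.84 W/m².
Ratio Q̄_A / Q̄_B = 367.38 / 305.84 = 1.201.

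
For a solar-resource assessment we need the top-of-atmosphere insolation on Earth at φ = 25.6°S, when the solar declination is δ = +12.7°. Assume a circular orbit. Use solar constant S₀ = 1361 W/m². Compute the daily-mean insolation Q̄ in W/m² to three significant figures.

Q̄ ≈ 319 W/m²

cos H₀ = −tan(-25.6°) tan(+12.700°) = 0.1080, H₀ = 1.4626 rad.
Bracket: H₀ sin φ sin δ + cos φ cos δ sin H₀ = 1.4626×-0.43209×0.21985 + 0.90183×0.97553×0.99415 = -0.138940 + 0.874616 = 0.735676.
Q̄ = (S₀/π) × [bracket] = (1361/π) × 0.735676 = 318.7 W/m².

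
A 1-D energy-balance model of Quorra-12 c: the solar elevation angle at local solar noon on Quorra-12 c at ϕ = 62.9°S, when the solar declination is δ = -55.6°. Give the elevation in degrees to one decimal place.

82.7°

At local noon the hour angle is zero, so the zenith angle equals |ϕ − δ| = |-62.9° − (-55.600°)| = 7.300°.
Elevation = 90° − 7.300° = 82.7°.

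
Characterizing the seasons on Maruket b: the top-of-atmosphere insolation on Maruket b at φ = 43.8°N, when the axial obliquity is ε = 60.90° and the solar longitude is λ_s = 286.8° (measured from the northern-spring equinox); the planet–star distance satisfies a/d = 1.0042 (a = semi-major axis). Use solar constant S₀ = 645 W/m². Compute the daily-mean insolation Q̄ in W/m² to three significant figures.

Q̄ ≈ 0.00 W/m²

Solar declination: sin δ = sin ε · sin λ_s = sin 60.90° × sin 286.8° = -0.83648, so δ = -56.770°.
cos H₀ = −tan(+43.8°) tan(-56.770°) = 1.4638 ≥ 1 ⇒ polar night, H₀ = 0 and Q̄ = 0.
Inverse-square distance factor (a/d)² = 1.0042² = 1.008418.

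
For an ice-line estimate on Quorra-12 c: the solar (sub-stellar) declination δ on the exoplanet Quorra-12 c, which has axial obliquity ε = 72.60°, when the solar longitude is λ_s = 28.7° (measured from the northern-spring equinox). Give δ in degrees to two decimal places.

δ = +27.27°

sin δ = sin ε · sin λ_s = sin 72.60° × sin 28.7° = 0.458249.
δ = arcsin(0.458249) = +27.27°.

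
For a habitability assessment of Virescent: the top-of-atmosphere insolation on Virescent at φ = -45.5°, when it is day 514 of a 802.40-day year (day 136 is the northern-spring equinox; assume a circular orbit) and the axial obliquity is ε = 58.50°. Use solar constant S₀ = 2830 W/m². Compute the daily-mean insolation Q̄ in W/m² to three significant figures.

Solar longitude: λ_s = 360° × (514 − 136)/802.40 = 169.591°.
sin δ = sin 58.50° × sin 169.591° = 0.15405, so δ = +8.861°.
cos H₀ = −tan(-45.5°) tan(+8.861°) = 0.1587, H₀ = 1.4115 rad.
Bracket: H₀ sin φ sin δ + cos φ cos δ sin H₀ = 1.4115×-0.71325×0.15405 + 0.70091×0.98806×0.98733 = -0.155090 + 0.683767 = 0.528677.
Q̄ = (S₀/π) × [bracket] = (2830/π) × 0.528677 = 476.2 W/m².

Q̄ ≈ 476 W/m²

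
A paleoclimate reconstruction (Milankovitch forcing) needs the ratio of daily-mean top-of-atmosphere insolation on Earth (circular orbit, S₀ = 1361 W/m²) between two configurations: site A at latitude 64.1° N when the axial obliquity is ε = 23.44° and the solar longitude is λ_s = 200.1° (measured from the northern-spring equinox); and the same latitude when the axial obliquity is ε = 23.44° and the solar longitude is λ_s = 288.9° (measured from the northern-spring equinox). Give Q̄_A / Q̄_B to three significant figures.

— Configuration A (φ=+64.1°):
Solar declination: sin δ = sin ε · sin λ_s = sin 23.44° × sin 200.1° = -0.13670, so δ = -7.857°.
cos H₀ = −tan(+64.1°) tan(-7.857°) = 0.2842, H₀ = 1.2826 rad.
Bracket: H₀ sin φ sin δ + cos φ cos δ sin H₀ = 1.2826×0.89956×-0.13670 + 0.43680×0.99061×0.95877 = -0.157721 + 0.414858 = 0.257137.
Q̄ = (S₀/π) × [bracket] = (1361/π) × 0.257137 = 111.40 W/m².
— Configuration B (φ=+64.1°):
Solar declination: sin δ = sin ε · sin λ_s = sin 23.44° × sin 288.9° = -0.37634, so δ = -22.107°.
cos H₀ = −tan(+64.1°) tan(-22.107°) = 0.8365, H₀ = 0.5798 rad.
Bracket: H₀ sin φ sin δ + cos φ cos δ sin H₀ = 0.5798×0.89956×-0.37634 + 0.43680×0.92648×0.54789 = -0.196286 + 0.221724 = 0.025438.
Q̄ = (S₀/π) × [bracket] = (1361/π) × 0.025438 = 11.020 W/m².
Ratio Q̄_A / Q̄_B = 111.40 / 11.020 = 10.11.

Q̄_A / Q̄_B ≈ 10.1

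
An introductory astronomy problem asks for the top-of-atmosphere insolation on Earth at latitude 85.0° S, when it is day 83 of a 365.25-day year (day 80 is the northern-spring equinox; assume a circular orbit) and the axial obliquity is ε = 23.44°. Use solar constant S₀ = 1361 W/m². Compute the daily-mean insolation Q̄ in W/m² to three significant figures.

Q̄ ≈ 24.9 W/m²

Solar longitude: λ_s = 360° × (83 − 80)/365.25 = 2.957°.
sin δ = sin 23.44° × sin 2.957° = 0.02052, so δ = +1.176°.
cos H₀ = −tan(-85.0°) tan(+1.176°) = 0.2346, H₀ = 1.3340 rad.
Bracket: H₀ sin φ sin δ + cos φ cos δ sin H₀ = 1.3340×-0.99619×0.02052 + 0.08716×0.99979×0.97209 = -0.027269 + 0.084710 = 0.057441.
Q̄ = (S₀/π) × [bracket] = (1361/π) × 0.057441 = 24.88 W/m².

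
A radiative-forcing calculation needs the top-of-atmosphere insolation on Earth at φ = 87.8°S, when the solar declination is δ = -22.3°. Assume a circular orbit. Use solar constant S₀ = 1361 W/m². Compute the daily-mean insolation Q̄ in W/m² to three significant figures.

Q̄ ≈ 516 W/m²

cos H₀ = −tan(-87.8°) tan(-22.300°) = -10.6760 ≤ −1 ⇒ polar day, H₀ = π.
Bracket: H₀ sin φ sin δ + cos φ cos δ sin H₀ = 3.1416×-0.99926×-0.37946 + 0.03839×0.92521×0.00000 = 1.191229 + 0.000000 = 1.191229.
Q̄ = (S₀/π) × [bracket] = (1361/π) × 1.191229 = 516.1 W/m².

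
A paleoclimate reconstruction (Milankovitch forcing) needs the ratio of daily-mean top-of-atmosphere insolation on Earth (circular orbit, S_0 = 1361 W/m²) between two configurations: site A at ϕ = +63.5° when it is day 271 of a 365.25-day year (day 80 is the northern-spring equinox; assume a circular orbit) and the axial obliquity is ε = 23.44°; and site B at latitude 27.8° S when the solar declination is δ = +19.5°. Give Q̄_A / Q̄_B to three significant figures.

— Configuration A (ϕ=+63.5°):
Solar longitude: L_s = 360° × (271 − 80)/365.25 = 188.255°.
sin δ = sin 23.44° × sin 188.255° = -0.05711, so δ = -3.274°.
cos h₀ = −tan(+63.5°) tan(-3.274°) = 0.1147, h₀ = 1.4558 rad.
Bracket: h₀ sin ϕ sin δ + cos ϕ cos δ sin h₀ = 1.4558×0.89493×-0.05711 + 0.44620×0.99837×0.99340 = -0.074405 + 0.442533 = 0.368128.
Q̄ = (S_0/π) × [bracket] = (1361/π) × 0.368128 = 159.48 W/m².
— Configuration B (ϕ=-27.8°):
cos h₀ = −tan(-27.8°) tan(+19.500°) = 0.1867, h₀ = 1.3830 rad.
Bracket: h₀ sin ϕ sin δ + cos ϕ cos δ sin h₀ = 1.3830×-0.46639×0.33381 + 0.88458×0.94264×0.98242 = -0.215313 + 0.819182 = 0.603869.
Q̄ = (S_0/π) × [bracket] = (1361/π) × 0.603869 = 261.61 W/m².
Ratio Q̄_A / Q̄_B = 159.48 / 261.61 = 0.6096.

Q̄_A / Q̄_B ≈ 0.610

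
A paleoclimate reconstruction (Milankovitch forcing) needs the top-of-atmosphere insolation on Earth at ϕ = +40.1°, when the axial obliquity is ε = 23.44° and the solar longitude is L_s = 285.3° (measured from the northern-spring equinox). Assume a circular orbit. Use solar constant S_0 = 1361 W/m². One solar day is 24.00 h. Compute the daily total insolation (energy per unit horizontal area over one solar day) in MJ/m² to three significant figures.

Solar declination: sin δ = sin ε · sin L_s = sin 23.44° × sin 285.3° = -0.38369, so δ = -22.562°.
cos h₀ = −tan(+40.1°) tan(-22.562°) = 0.3499, h₀ = 1.2134 rad.
Bracket: h₀ sin ϕ sin δ + cos ϕ cos δ sin h₀ = 1.2134×0.64412×-0.38369 + 0.76492×0.92346×0.93680 = -0.299883 + 0.661730 = 0.361847.
Q̄ = (S_0/π) × [bracket] = (1361/π) × 0.361847 = 156.76 W/m².
Daily total = Q̄ × 24.00 h × 3600 s/h = 156.76 × 24.00 × 3600 / 10⁶ = 13.54 MJ/m².

13.5 MJ/m²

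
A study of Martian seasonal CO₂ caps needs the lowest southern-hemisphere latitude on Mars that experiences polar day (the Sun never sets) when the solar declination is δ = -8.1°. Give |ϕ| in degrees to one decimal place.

Polar day requires cos h₀ = −tan ϕ tan δ ≤ −1, i.e. tan ϕ tan δ ≥ 1.
The boundary is |tan ϕ| · |tan δ| = 1, so |ϕ| = 90° − |δ| = 90° − 8.1° = 81.9° in the southern hemisphere.

|ϕ| = 81.9°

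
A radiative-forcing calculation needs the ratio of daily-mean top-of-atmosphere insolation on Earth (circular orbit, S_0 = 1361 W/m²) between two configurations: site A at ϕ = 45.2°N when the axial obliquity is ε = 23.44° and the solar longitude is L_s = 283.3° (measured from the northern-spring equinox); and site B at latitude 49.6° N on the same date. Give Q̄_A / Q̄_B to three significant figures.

Q̄_A / Q̄_B ≈ 1.33

— Configuration A (ϕ=+45.2°):
Solar declination: sin δ = sin ε · sin L_s = sin 23.44° × sin 283.3° = -0.38712, so δ = -22.775°.
cos h₀ = −tan(+45.2°) tan(-22.775°) = 0.4228, h₀ = 1.1343 rad.
Bracket: h₀ sin ϕ sin δ + cos ϕ cos δ sin h₀ = 1.1343×0.70957×-0.38712 + 0.70463×0.92203×0.90622 = -0.311579 + 0.588762 = 0.277183.
Q̄ = (S_0/π) × [bracket] = (1361/π) × 0.277183 = 120.08 W/m².
— Configuration B (ϕ=+49.6°):
cos h₀ = −tan(+49.6°) tan(-22.775°) = 0.4933, h₀ = 1.0549 rad.
Bracket: h₀ sin ϕ sin δ + cos ϕ cos δ sin h₀ = 1.0549×0.76154×-0.38712 + 0.64812×0.92203×0.86984 = -0.310992 + 0.519804 = 0.208812.
Q̄ = (S_0/π) × [bracket] = (1361/π) × 0.208812 = 90.461 W/m².
Ratio Q̄_A / Q̄_B = 120.08 / 90.461 = 1.327.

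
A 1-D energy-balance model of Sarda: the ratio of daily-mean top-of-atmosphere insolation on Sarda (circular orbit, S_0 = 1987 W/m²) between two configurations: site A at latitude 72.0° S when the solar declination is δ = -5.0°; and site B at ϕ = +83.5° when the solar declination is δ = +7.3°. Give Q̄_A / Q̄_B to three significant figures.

— Configuration A (ϕ=-72.0°):
cos h₀ = −tan(-72.0°) tan(-5.000°) = -0.2693, h₀ = 1.8434 rad.
Bracket: h₀ sin ϕ sin δ + cos ϕ cos δ sin h₀ = 1.8434×-0.95106×-0.08716 + 0.30902×0.99619×0.96307 = 0.152808 + 0.296474 = 0.449282.
Q̄ = (S_0/π) × [bracket] = (1987/π) × 0.449282 = 284.16 W/m².
— Configuration B (ϕ=+83.5°):
cos h₀ = −tan(+83.5°) tan(+7.300°) = -1.1243 ≤ −1 ⇒ polar day, h₀ = π.
Bracket: h₀ sin ϕ sin δ + cos ϕ cos δ sin h₀ = 3.1416×0.99357×0.12706 + 0.11320×0.99189×0.00000 = 0.396605 + 0.000000 = 0.396605.
Q̄ = (S_0/π) × [bracket] = (1987/π) × 0.396605 = 250.85 W/m².
Ratio Q̄_A / Q̄_B = 284.16 / 250.85 = 1.133.

Q̄_A / Q̄_B ≈ 1.13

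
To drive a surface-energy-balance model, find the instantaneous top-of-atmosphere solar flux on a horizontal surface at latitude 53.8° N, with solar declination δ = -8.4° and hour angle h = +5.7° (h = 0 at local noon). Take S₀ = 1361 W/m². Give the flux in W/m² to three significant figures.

631 W/m²

cos θ_z = sin φ sin δ + cos φ cos δ cos h = -0.117883 + 0.581381 = 0.463498.
Flux = S₀ · cos θ_z = 1361 × 0.463498 = 630.8 W/m².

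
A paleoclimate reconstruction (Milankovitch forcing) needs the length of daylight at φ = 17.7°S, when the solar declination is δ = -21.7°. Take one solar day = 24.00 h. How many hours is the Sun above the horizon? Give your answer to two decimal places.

cos H₀ = −tan φ · tan δ = −tan(-17.7°) × tan(-21.700°) = -0.1270, so H₀ = 1.6981 rad = 97.30°.
Daylight = 2H₀/(2π) × 24.00 h = (1.6981/π) × 24.00 = 12.97 h.

12.97 h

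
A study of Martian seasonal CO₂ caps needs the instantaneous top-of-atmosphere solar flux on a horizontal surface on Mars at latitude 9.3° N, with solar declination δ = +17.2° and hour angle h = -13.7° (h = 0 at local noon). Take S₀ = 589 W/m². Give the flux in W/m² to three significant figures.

568 W/m²

cos θ_z = sin φ sin δ + cos φ cos δ cos h = 0.047788 + 0.915901 = 0.963689.
Flux = S₀ · cos θ_z = 589 × 0.963689 = 567.6 W/m².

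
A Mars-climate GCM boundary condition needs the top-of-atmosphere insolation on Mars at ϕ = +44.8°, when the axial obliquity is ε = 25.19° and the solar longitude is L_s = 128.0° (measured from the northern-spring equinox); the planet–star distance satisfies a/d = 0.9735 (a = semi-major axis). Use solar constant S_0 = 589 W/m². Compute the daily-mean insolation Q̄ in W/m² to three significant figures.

Solar declination: sin δ = sin ε · sin L_s = sin 25.19° × sin 128.0° = 0.33539, so δ = +19.597°.
cos h₀ = −tan(+44.8°) tan(+19.597°) = -0.3535, h₀ = 1.9321 rad.
Bracket: h₀ sin ϕ sin δ + cos ϕ cos δ sin h₀ = 1.9321×0.70463×0.33539 + 0.70957×0.94208×0.93542 = 0.456605 + 0.625302 = 1.081907.
Inverse-square distance factor (a/d)² = 0.9735² = 0.947702.
Q̄ = (S_0/π) × 0.947702 × [bracket] = (589/π) × 0.947702 × 1.081907 = 192.2 W/m².

Q̄ ≈ 192 W/m²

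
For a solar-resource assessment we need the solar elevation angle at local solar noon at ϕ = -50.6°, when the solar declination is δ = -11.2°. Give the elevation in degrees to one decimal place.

At local noon the hour angle is zero, so the zenith angle equals |ϕ − δ| = |-50.6° − (-11.200°)| = 39.400°.
Elevation = 90° − 39.400° = 50.6°.

50.6°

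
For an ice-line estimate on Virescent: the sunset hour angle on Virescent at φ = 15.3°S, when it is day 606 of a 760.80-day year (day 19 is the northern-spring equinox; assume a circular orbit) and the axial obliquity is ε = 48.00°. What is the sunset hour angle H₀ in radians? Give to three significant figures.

H₀ = 1.87 rad

Solar longitude: λ_s = 360° × (606 − 19)/760.80 = 277.760°.
sin δ = sin 48.00° × sin 277.760° = -0.73634, so δ = -47.420°.
cos H₀ = −tan φ · tan δ = −tan(-15.3°) × tan(-47.420°) = -0.2977, so H₀ = 1.8731 rad = 107.32°.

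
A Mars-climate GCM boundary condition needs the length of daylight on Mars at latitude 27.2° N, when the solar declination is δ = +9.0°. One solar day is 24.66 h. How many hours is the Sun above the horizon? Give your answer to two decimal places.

cos H₀ = −tan φ · tan δ = −tan(+27.2°) × tan(+9.000°) = -0.0814, so H₀ = 1.6523 rad = 94.67°.
Daylight = 2H₀/(2π) × 24.66 h = (1.6523/π) × 24.66 = 12.97 h.

12.97 h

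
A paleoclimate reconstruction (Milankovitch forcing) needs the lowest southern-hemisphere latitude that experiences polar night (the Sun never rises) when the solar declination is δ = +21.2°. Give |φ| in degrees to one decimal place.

Polar night requires cos H₀ = −tan φ tan δ ≥ 1, i.e. tan φ tan δ ≤ −1.
The boundary is |tan φ| · |tan δ| = 1, so |φ| = 90° − |δ| = 90° − 21.2° = 68.8° in the southern hemisphere.

|φ| = 68.8°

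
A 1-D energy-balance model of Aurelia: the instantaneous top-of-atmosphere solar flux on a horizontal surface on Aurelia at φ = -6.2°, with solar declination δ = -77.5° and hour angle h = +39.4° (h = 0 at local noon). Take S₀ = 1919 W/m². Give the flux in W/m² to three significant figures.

cos θ_z = sin φ sin δ + cos φ cos δ cos h = 0.105439 + 0.166272 = 0.271711.
Flux = S₀ · cos θ_z = 1919 × 0.271711 = 521.4 W/m².

521 W/m²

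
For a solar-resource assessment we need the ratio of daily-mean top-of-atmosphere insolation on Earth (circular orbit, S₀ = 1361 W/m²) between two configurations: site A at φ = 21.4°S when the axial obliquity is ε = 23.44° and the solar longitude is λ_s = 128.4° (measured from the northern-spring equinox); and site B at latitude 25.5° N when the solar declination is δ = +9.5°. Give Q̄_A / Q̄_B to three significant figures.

— Configuration A (φ=-21.4°):
Solar declination: sin δ = sin ε · sin λ_s = sin 23.44° × sin 128.4° = 0.31174, so δ = +18.164°.
cos H₀ = −tan(-21.4°) tan(+18.164°) = 0.1286, H₀ = 1.4419 rad.
Bracket: H₀ sin φ sin δ + cos φ cos δ sin H₀ = 1.4419×-0.36488×0.31174 + 0.93106×0.95017×0.99170 = -0.164013 + 0.877323 = 0.713310.
Q̄ = (S₀/π) × [bracket] = (1361/π) × 0.713310 = 309.02 W/m².
— Configuration B (φ=+25.5°):
cos H₀ = −tan(+25.5°) tan(+9.500°) = -0.0798, H₀ = 1.6507 rad.
Bracket: H₀ sin φ sin δ + cos φ cos δ sin H₀ = 1.6507×0.43051×0.16505 + 0.90259×0.98629×0.99681 = 0.117292 + 0.887376 = 1.004668.
Q̄ = (S₀/π) × [bracket] = (1361/π) × 1.004668 = 435.24 W/m².
Ratio Q̄_A / Q̄_B = 309.02 / 435.24 = 0.7100.

Q̄_A / Q̄_B ≈ 0.710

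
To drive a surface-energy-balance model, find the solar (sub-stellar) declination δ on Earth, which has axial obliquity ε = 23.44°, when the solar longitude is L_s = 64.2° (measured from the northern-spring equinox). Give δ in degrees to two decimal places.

sin δ = sin ε · sin L_s = sin 23.44° × sin 64.2° = 0.358136.
δ = arcsin(0.358136) = +20.99°.

δ = +20.99°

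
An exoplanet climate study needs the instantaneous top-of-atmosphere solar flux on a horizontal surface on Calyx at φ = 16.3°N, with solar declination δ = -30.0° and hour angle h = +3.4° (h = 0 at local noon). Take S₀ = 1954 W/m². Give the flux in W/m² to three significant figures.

1.35e+03 W/m²

cos θ_z = sin φ sin δ + cos φ cos δ cos h = -0.140333 + 0.829753 = 0.689420.
Flux = S₀ · cos θ_z = 1954 × 0.689420 = 1347 W/m².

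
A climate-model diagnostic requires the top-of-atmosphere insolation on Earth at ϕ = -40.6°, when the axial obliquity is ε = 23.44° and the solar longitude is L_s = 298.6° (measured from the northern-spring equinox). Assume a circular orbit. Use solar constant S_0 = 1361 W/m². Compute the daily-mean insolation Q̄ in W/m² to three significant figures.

Q̄ ≈ 479 W/m²

Solar declination: sin δ = sin ε · sin L_s = sin 23.44° × sin 298.6° = -0.34925, so δ = -20.442°.
cos h₀ = −tan(-40.6°) tan(-20.442°) = -0.3195, h₀ = 1.8960 rad.
Bracket: h₀ sin ϕ sin δ + cos ϕ cos δ sin h₀ = 1.8960×-0.65077×-0.34925 + 0.75927×0.93703×0.94760 = 0.430926 + 0.674178 = 1.105104.
Q̄ = (S_0/π) × [bracket] = (1361/π) × 1.105104 = 478.8 W/m².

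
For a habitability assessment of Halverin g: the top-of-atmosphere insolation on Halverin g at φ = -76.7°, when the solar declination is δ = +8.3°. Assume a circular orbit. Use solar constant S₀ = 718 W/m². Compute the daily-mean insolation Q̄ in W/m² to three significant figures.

cos H₀ = −tan(-76.7°) tan(+8.300°) = 0.6171, H₀ = 0.9057 rad.
Bracket: H₀ sin φ sin δ + cos φ cos δ sin H₀ = 0.9057×-0.97318×0.14436 + 0.23005×0.98953×0.78686 = -0.127240 + 0.179122 = 0.051882.
Q̄ = (S₀/π) × [bracket] = (718/π) × 0.051882 = 11.86 W/m².

Q̄ ≈ 11.9 W/m²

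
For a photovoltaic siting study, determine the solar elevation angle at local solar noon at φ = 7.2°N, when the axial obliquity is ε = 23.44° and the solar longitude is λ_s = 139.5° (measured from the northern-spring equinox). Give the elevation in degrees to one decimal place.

Solar declination: sin δ = sin ε · sin λ_s = sin 23.44° × sin 139.5° = 0.25834, so δ = +14.972°.
At local noon the hour angle is zero, so the zenith angle equals |φ − δ| = |+7.2° − (+14.972°)| = 7.772°.
Elevation = 90° − 7.772° = 82.2°.

82.2°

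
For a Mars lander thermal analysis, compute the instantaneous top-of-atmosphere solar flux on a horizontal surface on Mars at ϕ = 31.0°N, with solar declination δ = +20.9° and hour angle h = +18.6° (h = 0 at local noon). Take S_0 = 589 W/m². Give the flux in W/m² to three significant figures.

555 W/m²

cos θ_z = sin ϕ sin δ + cos ϕ cos δ cos h = 0.183734 + 0.758944 = 0.942678.
Flux = S_0 · cos θ_z = 589 × 0.942678 = 555.2 W/m².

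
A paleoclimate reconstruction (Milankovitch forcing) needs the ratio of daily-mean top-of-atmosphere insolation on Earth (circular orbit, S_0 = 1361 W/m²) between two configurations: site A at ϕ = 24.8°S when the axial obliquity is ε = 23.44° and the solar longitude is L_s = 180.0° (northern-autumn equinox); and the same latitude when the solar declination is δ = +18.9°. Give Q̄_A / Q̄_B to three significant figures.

— Configuration A (ϕ=-24.8°):
Solar declination: sin δ = sin ε · sin L_s = sin 23.44° × sin 180.0° = 0.00000, so δ = +0.000°.
cos h₀ = −tan(-24.8°) tan(+0.000°) = 0.0000, h₀ = 1.5708 rad.
Bracket: h₀ sin ϕ sin δ + cos ϕ cos δ sin h₀ = 1.5708×-0.41945×0.00000 + 0.90778×1.00000×1.00000 = -0.000000 + 0.907780 = 0.907780.
Q̄ = (S_0/π) × [bracket] = (1361/π) × 0.907780 = 393.27 W/m².
— Configuration B (ϕ=-24.8°):
cos h₀ = −tan(-24.8°) tan(+18.900°) = 0.1582, h₀ = 1.4119 rad.
Bracket: h₀ sin ϕ sin δ + cos ϕ cos δ sin h₀ = 1.4119×-0.41945×0.32392 + 0.90778×0.94609×0.98741 = -0.191832 + 0.848029 = 0.656197.
Q̄ = (S_0/π) × [bracket] = (1361/π) × 0.656197 = 284.28 W/m².
Ratio Q̄_A / Q̄_B = 393.27 / 284.28 = 1.383.

Q̄_A / Q̄_B ≈ 1.38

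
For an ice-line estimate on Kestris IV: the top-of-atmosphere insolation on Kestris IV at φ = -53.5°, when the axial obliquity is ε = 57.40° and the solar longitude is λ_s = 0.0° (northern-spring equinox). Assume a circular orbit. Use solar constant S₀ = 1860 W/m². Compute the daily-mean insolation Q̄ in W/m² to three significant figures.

Solar declination: sin δ = sin ε · sin λ_s = sin 57.40° × sin 0.0° = 0.00000, so δ = +0.000°.
cos H₀ = −tan(-53.5°) tan(+0.000°) = 0.0000, H₀ = 1.5708 rad.
Bracket: H₀ sin φ sin δ + cos φ cos δ sin H₀ = 1.5708×-0.80386×0.00000 + 0.59482×1.00000×1.00000 = -0.000000 + 0.594820 = 0.594820.
Q̄ = (S₀/π) × [bracket] = (1860/π) × 0.594820 = 352.2 W/m².

Q̄ ≈ 352 W/m²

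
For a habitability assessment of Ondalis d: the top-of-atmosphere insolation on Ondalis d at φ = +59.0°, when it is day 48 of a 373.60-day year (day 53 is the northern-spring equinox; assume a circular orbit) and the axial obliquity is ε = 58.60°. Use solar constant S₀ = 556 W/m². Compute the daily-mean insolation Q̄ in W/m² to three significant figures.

Solar longitude: λ_s = 360° × (48 − 53)/373.60 = -4.818°, i.e. -4.818° + 360° = 355.182°.
sin δ = sin 58.60° × sin 355.182° = -0.07169, so δ = -4.111°.
cos H₀ = −tan(+59.0°) tan(-4.111°) = 0.1196, H₀ = 1.4509 rad.
Bracket: H₀ sin φ sin δ + cos φ cos δ sin H₀ = 1.4509×0.85717×-0.07169 + 0.51504×0.99743×0.99282 = -0.089159 + 0.510028 = 0.420869.
Q̄ = (S₀/π) × [bracket] = (556/π) × 0.420869 = 74.49 W/m².

Q̄ ≈ 74.5 W/m²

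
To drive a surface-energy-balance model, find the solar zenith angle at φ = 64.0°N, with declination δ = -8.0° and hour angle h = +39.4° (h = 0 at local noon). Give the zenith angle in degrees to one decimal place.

cos θ_z = sin φ sin δ + cos φ cos δ cos h = -0.125088 + 0.335447 = 0.210359.
θ_z = arccos(0.210359) = 77.9°.

θ_z = 77.9°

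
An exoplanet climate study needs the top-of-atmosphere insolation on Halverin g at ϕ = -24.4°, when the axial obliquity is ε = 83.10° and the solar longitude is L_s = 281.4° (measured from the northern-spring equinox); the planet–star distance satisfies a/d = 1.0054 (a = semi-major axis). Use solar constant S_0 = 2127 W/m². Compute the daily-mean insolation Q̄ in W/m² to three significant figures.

Q̄ ≈ 864 W/m²

Solar declination: sin δ = sin ε · sin L_s = sin 83.10° × sin 281.4° = -0.97317, so δ = -76.698°.
cos h₀ = −tan(-24.4°) tan(-76.698°) = -1.9187 ≤ −1 ⇒ polar day, h₀ = π.
Bracket: h₀ sin ϕ sin δ + cos ϕ cos δ sin h₀ = 3.1416×-0.41310×-0.97317 + 0.91068×0.23008×0.00000 = 1.262975 + 0.000000 = 1.262975.
Inverse-square distance factor (a/d)² = 1.0054² = 1.010829.
Q̄ = (S_0/π) × 1.010829 × [bracket] = (2127/π) × 1.010829 × 1.262975 = 864.4 W/m².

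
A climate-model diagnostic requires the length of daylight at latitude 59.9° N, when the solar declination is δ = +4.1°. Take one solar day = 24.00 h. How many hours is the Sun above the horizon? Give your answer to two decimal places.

12.95 h

cos H₀ = −tan φ · tan δ = −tan(+59.9°) × tan(+4.100°) = -0.1237, so H₀ = 1.6948 rad = 97.10°.
Daylight = 2H₀/(2π) × 24.00 h = (1.6948/π) × 24.00 = 12.95 h.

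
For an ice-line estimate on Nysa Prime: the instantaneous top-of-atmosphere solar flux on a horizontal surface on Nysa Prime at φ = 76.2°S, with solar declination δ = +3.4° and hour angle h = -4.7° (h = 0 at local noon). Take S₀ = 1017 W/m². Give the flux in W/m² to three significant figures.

183 W/m²

cos θ_z = sin φ sin δ + cos φ cos δ cos h = -0.057594 + 0.237313 = 0.179719.
Flux = S₀ · cos θ_z = 1017 × 0.179719 = 182.8 W/m².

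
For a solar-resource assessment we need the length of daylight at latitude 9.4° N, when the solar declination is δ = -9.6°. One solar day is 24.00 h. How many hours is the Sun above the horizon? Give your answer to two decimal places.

cos H₀ = −tan φ · tan δ = −tan(+9.4°) × tan(-9.600°) = 0.0280, so H₀ = 1.5428 rad = 88.40°.
Daylight = 2H₀/(2π) × 24.00 h = (1.5428/π) × 24.00 = 11.79 h.

11.79 h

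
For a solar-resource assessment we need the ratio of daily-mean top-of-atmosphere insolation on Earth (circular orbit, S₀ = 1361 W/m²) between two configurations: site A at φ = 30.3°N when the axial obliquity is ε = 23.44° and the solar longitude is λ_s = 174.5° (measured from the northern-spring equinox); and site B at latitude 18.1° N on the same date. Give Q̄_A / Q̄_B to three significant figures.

— Configuration A (φ=+30.3°):
Solar declination: sin δ = sin ε · sin λ_s = sin 23.44° × sin 174.5° = 0.03813, so δ = +2.185°.
cos H₀ = −tan(+30.3°) tan(+2.185°) = -0.0223, H₀ = 1.5931 rad.
Bracket: H₀ sin φ sin δ + cos φ cos δ sin H₀ = 1.5931×0.50453×0.03813 + 0.86340×0.99927×0.99975 = 0.030648 + 0.862554 = 0.893202.
Q̄ = (S₀/π) × [bracket] = (1361/π) × 0.893202 = 386.95 W/m².
— Configuration B (φ=+18.1°):
cos H₀ = −tan(+18.1°) tan(+2.185°) = -0.0125, H₀ = 1.5833 rad.
Bracket: H₀ sin φ sin δ + cos φ cos δ sin H₀ = 1.5833×0.31068×0.03813 + 0.95052×0.99927×0.99992 = 0.018756 + 0.949750 = 0.968506.
Q̄ = (S₀/π) × [bracket] = (1361/π) × 0.968506 = 419.58 W/m².
Ratio Q̄_A / Q̄_B = 386.95 / 419.58 = 0.9222.

Q̄_A / Q̄_B ≈ 0.922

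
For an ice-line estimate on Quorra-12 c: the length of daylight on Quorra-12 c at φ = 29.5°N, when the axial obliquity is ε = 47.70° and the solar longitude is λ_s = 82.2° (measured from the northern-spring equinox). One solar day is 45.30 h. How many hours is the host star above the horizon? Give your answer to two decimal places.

32.10 h

Solar declination: sin δ = sin ε · sin λ_s = sin 47.70° × sin 82.2° = 0.73279, so δ = +47.121°.
cos H₀ = −tan φ · tan δ = −tan(+29.5°) × tan(+47.121°) = -0.6093, so H₀ = 2.2260 rad = 127.54°.
Daylight = 2H₀/(2π) × 45.30 h = (2.2260/π) × 45.30 = 32.10 h.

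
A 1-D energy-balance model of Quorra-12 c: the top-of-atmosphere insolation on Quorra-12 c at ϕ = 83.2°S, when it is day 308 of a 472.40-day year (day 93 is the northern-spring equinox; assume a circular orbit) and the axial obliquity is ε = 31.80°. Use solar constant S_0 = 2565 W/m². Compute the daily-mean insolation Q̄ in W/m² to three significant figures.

Q̄ ≈ 0.00 W/m²

Solar longitude: L_s = 360° × (308 − 93)/472.40 = 163.844°.
sin δ = sin 31.80° × sin 163.844° = 0.14663, so δ = +8.431°.
cos h₀ = −tan(-83.2°) tan(+8.431°) = 1.2431 ≥ 1 ⇒ polar night, h₀ = 0 and Q̄ = 0.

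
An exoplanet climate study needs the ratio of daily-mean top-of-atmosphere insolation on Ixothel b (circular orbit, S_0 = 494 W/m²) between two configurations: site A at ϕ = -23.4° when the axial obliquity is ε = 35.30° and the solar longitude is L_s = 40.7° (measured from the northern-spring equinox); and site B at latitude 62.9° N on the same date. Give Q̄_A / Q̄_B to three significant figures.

— Configuration A (ϕ=-23.4°):
Solar declination: sin δ = sin ε · sin L_s = sin 35.30° × sin 40.7° = 0.37682, so δ = +22.137°.
cos h₀ = −tan(-23.4°) tan(+22.137°) = 0.1760, h₀ = 1.3938 rad.
Bracket: h₀ sin ϕ sin δ + cos ϕ cos δ sin h₀ = 1.3938×-0.39715×0.37682 + 0.91775×0.92629×0.98438 = -0.208588 + 0.836824 = 0.628236.
Q̄ = (S_0/π) × [bracket] = (494/π) × 0.628236 = 98.787 W/m².
— Configuration B (ϕ=+62.9°):
cos h₀ = −tan(+62.9°) tan(+22.137°) = -0.7950, h₀ = 2.4898 rad.
Bracket: h₀ sin ϕ sin δ + cos ϕ cos δ sin h₀ = 2.4898×0.89021×0.37682 + 0.45554×0.92629×0.60665 = 0.835201 + 0.255983 = 1.091184.
Q̄ = (S_0/π) × [bracket] = (494/π) × 1.091184 = 171.58 W/m².
Ratio Q̄_A / Q̄_B = 98.787 / 171.58 = 0.5757.

Q̄_A / Q̄_B ≈ 0.576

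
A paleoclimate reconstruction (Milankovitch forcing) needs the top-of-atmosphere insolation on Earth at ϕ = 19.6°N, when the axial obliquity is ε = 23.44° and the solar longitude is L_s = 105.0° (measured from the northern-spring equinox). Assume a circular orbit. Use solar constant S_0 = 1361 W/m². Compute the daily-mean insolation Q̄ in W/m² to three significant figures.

Q̄ ≈ 469 W/m²

Solar declination: sin δ = sin ε · sin L_s = sin 23.44° × sin 105.0° = 0.38423, so δ = +22.596°.
cos h₀ = −tan(+19.6°) tan(+22.596°) = -0.1482, h₀ = 1.7195 rad.
Bracket: h₀ sin ϕ sin δ + cos ϕ cos δ sin h₀ = 1.7195×0.33545×0.38423 + 0.94206×0.92324×0.98896 = 0.221626 + 0.860145 = 1.081771.
Q̄ = (S_0/π) × [bracket] = (1361/π) × 1.081771 = 468.6 W/m².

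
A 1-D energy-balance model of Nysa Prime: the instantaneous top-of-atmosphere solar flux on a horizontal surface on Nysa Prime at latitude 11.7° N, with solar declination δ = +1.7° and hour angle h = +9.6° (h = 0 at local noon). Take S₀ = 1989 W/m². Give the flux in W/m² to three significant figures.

1.93e+03 W/m²

cos θ_z = sin φ sin δ + cos φ cos δ cos h = 0.006016 + 0.965085 = 0.971101.
Flux = S₀ · cos θ_z = 1989 × 0.971101 = 1932 W/m².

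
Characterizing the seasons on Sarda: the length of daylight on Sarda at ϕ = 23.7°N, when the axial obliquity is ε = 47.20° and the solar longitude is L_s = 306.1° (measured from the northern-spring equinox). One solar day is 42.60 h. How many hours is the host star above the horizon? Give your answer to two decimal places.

16.84 h

Solar declination: sin δ = sin ε · sin L_s = sin 47.20° × sin 306.1° = -0.59285, so δ = -36.359°.
cos h₀ = −tan ϕ · tan δ = −tan(+23.7°) × tan(-36.359°) = 0.3232, so h₀ = 1.2417 rad = 71.15°.
Daylight = 2h₀/(2π) × 42.60 h = (1.2417/π) × 42.60 = 16.84 h.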